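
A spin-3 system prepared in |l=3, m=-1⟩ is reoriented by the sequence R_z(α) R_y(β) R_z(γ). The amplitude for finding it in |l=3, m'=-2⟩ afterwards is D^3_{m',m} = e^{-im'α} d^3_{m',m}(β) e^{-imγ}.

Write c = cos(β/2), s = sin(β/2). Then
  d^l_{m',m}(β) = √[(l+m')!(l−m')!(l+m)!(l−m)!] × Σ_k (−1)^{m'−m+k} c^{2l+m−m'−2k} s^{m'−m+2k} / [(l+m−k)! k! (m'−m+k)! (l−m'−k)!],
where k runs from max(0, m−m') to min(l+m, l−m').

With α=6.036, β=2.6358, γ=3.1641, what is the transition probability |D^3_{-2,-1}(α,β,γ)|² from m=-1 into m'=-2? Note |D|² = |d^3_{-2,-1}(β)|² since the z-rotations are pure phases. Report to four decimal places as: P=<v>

Split into d^3_{-2,-1}(β=2.6358) × two z-phases.
Half-angle: c=0.250209, s=0.968192. N=√(1·120·2·24)=75.894664
Admissible k: 1..2 (factorial args all ≥0)
  k=1: (−1)^0·75.8947/(24)·0.2502^5·0.9682^1 = +0.003002
  k=2: (−1)^1·75.8947/(12)·0.2502^3·0.9682^3 = -0.089913
d^3_{-2,-1}(2.6358) = +0.003002 -0.089913 = -0.086911
|D^3_{-2,-1}|² = |d^3_{-2,-1}(β)|² = (-0.086911)² = 0.007553 (the z-rotation phases have unit modulus)

P=0.0076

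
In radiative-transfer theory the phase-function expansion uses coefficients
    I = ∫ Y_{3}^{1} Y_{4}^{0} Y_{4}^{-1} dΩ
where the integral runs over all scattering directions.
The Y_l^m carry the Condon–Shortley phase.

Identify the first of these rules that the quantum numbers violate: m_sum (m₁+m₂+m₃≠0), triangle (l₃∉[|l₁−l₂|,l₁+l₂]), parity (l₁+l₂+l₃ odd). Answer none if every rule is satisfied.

parity

m₁+m₂+m₃ = 1 + 0 − 1 = 0  ✓
triangle: |3−4|=1 ≤ l₃=4 ≤ 3+4=7  ✓
parity: l₁+l₂+l₃ = 11 is odd  ✗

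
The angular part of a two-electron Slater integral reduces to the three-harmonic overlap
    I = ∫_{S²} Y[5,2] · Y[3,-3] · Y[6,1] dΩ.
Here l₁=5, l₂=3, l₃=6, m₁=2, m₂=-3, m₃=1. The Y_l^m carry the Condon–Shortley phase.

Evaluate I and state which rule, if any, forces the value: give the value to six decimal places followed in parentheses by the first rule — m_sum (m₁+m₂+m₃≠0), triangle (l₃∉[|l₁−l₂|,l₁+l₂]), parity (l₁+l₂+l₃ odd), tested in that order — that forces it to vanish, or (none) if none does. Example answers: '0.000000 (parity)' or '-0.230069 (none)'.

0.145631 (none)

m-sum 0 ✓  L=14 even ✓  2≤6≤8 ✓
Π(2lᵢ+1) = 11×7×13 = 1001
triangle coeff Δ(5,3,6) = 1/675675
Σ_t [0,2]: t=0:+1/8640 t=1:−1/2304 t=2:+1/8640 = -7/34560
(3j)²=7/429 [(5 3 6; 0 0 0)], sign=-1
Σ_t [0,0]: t=0:+1/34560 = 1/34560
(3j)²=7/429 [(5 3 6; 2 -3 1)], sign=-1
⇒ 4πI² = 343/1287
I = (+1)√(343/1287/(4π)) = 0.14563067
No selection rule forces the value: the integral is nonzero (none).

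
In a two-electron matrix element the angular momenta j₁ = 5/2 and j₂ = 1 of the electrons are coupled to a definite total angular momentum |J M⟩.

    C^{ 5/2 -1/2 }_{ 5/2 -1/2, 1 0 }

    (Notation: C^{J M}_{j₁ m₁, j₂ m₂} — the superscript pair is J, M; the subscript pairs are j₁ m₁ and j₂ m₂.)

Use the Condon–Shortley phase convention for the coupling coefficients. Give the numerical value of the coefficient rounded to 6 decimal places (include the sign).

-0.169031

triangle: 1!·4!·1!/7! = 24/5040
(j±m)!: 2!·3!·1!·1!·2!·3! = 144
prefactor² = (2J+1)·Δ·N² = 144/35
  k=0: +1/(0!·1!·3!·1!·1!·0!) = 1/6
  k=1: −1/(1!·0!·2!·0!·2!·1!) = -1/4
Σ = -1/12  ⇒  CG² = 144/35·(-1/12)² = 1/35
CG = −√(1/35) = -0.169031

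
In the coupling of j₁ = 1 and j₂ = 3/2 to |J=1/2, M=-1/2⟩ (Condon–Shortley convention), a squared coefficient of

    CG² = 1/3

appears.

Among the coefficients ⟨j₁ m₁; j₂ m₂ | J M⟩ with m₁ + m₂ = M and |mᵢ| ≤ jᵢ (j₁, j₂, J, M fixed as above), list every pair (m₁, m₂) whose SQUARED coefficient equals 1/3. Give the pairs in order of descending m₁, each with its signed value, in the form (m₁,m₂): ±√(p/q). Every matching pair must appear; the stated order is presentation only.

(0,-1/2): −√(1/3)

Admissible pairs with m₁+m₂ = M = -1/2: (-1,1/2), (0,-1/2), (1,-3/2)
  (m₁,m₂)=(1,-3/2): CG² = 1/2, CG = +√(1/2)
  (m₁,m₂)=(0,-1/2): CG² = 1/3, CG = −√(1/3)   ← matches the target
  (m₁,m₂)=(-1,1/2): CG² = 1/6, CG = +√(1/6)
Pairs with CG² = 1/3: (0,-1/2): −√(1/3)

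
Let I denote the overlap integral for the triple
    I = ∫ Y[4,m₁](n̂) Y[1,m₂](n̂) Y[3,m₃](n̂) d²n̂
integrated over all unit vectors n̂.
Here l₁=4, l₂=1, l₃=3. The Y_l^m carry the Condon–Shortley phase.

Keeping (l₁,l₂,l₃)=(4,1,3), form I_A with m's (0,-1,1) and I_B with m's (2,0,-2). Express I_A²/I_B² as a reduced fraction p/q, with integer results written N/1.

Same 4,1,3: normalisation and zero-m 3j drop out of the ratio.
A: Δ: 2! 6! 0! / 9! → 1/252; sum: t=0:+1/96 = 1/96; 3j²(4 1 3; 0 -1 1) = Δ·Π!·Σ² = 1/42  (sign +1)
B: Δ: 2! 6! 0! / 9! → 1/252; sum: t=1:−1/120 = -1/120; 3j²(4 1 3; 2 0 -2) = Δ·Π!·Σ² = 1/21  (sign +1)
I_A²/I_B² = (1/42)/(1/21) = 1/2

1/2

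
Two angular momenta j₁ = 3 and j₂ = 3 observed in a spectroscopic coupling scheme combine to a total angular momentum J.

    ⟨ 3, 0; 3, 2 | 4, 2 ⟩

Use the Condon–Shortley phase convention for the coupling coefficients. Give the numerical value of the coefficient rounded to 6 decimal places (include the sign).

triangle: 2!×4!×4!/11! = 1152/39916800
(j±m)!: 3!×3!×5!×1!×6!×2! = 6220800
prefactor² = (2J+1)×Δ×N² = 124416/77
  k=1: −1/(1!×1!×2!×4!×2!×0!) = -1/96
  k=2: +1/(2!×0!×1!×3!×3!×1!) = 1/72
Σ = 1/288  ⇒  CG² = 124416/77×(1/288)² = 3/154
CG = +√(3/154) = +0.139573

+√(3/154) = +0.139573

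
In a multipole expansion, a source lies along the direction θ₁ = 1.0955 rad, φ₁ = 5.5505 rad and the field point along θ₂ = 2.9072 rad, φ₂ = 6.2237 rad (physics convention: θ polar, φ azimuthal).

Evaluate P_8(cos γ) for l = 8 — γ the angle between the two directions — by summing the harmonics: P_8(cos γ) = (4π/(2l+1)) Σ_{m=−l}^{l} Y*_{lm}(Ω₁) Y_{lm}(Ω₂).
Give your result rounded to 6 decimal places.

Term-by-term m-sum for l=8 (normalisation 4π/17 = 0.739198):
  m=-8: (0.183730, 0.082424) × (0.000004, 0.000002) = (0.000001, 0.000001)  (running Σ = (0.000001, 0.000001))
  m=-7: (0.167672, 0.379117) × (-0.000067, -0.000030) = (-0.000000, -0.000030)  (running Σ = (0.000001, -0.000030))
  m=-6: (-0.123868, 0.378496) × (0.000730, 0.000272) = (-0.000193, 0.000243)  (running Σ = (-0.000193, 0.000213))
  m=-5: (-0.025277, 0.014534) × (-0.005719, -0.001753) = (0.000170, -0.000039)  (running Σ = (-0.000023, 0.000174))
  m=-4: (0.329638, 0.070553) × (0.033078, 0.008023) = (0.010338, 0.004978)  (running Σ = (0.010315, 0.005152))
  m=-3: (0.121097, 0.167047) × (-0.139400, -0.025144) = (-0.012681, -0.026331)  (running Σ = (-0.002366, -0.021179))
  m=-2: (0.025570, -0.241645) × (0.402800, 0.048149) = (0.021935, -0.096103)  (running Σ = (0.019569, -0.117282))
  m=-1: (0.193376, -0.173993) × (-0.673496, -0.040110) = (-0.137217, 0.109427)  (running Σ = (-0.117648, -0.007855))
  m=0: (-0.208041, -0.000000) × (0.265995, 0.000000) = (-0.055338, -0.000000)  (running Σ = (-0.172986, -0.007855))
  m=1: (-0.193376, -0.173993) × (0.673496, -0.040110) = (-0.137217, -0.109427)  (running Σ = (-0.310202, -0.117282))
  m=2: (0.025570, 0.241645) × (0.402800, -0.048149) = (0.021935, 0.096103)  (running Σ = (-0.288268, -0.021179))
  m=3: (-0.121097, 0.167047) × (0.139400, -0.025144) = (-0.012681, 0.026331)  (running Σ = (-0.300948, 0.005152))
  m=4: (0.329638, -0.070553) × (0.033078, -0.008023) = (0.010338, -0.004978)  (running Σ = (-0.290611, 0.000174))
  m=5: (0.025277, 0.014534) × (0.005719, -0.001753) = (0.000170, 0.000039)  (running Σ = (-0.290441, 0.000213))
  m=6: (-0.123868, -0.378496) × (0.000730, -0.000272) = (-0.000193, -0.000243)  (running Σ = (-0.290634, -0.000030))
  m=7: (-0.167672, 0.379117) × (0.000067, -0.000030) = (-0.000000, 0.000030)  (running Σ = (-0.290634, 0.000001))
  m=8: (0.183730, -0.082424) × (0.000004, -0.000002) = (0.000001, -0.000001)  (running Σ = (-0.290634, -0.000000))
Total Σ_m = (-0.290634, -0.000000). Multiply by 0.739198: (-0.214836, -0.000000). P_8(cos γ) = -0.214836

-0.214836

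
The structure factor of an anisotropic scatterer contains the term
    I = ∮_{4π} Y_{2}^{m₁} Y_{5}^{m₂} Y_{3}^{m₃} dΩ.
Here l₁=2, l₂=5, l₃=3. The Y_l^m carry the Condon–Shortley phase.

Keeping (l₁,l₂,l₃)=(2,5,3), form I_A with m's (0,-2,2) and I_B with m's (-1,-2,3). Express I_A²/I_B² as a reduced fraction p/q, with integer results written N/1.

9/1

l's match ⇒ only the (l;m) 3-j factors differ between A and B.
A: triangle coeff Δ(2,5,3) = 1/2310; Σ_t [2,2]: t=2:+1/480 = 1/480; (3j)²=3/110 [(2 5 3; 0 -2 2)], sign=-1
B: triangle coeff Δ(2,5,3) = 1/2310; Σ_t [3,3]: t=3:−1/4320 = -1/4320; (3j)²=1/330 [(2 5 3; -1 -2 3)], sign=-1
I_A²/I_B² = (3/110)/(1/330) = 9/1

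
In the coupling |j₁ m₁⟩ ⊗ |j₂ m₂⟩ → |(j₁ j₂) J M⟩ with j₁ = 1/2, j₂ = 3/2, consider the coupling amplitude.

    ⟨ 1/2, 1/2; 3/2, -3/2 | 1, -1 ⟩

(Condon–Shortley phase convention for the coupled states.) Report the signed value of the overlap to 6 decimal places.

+√(3/4) ≈ +0.866025

√[3·1!0!2!/4! · 1!0!0!3!0!2!] = √(3)
  +(−1)^0/∏(0,1,0,0,0,2)! = 1/2  (running 1/2)
⟨..|..⟩ = √(3)·(1/2) = +0.866025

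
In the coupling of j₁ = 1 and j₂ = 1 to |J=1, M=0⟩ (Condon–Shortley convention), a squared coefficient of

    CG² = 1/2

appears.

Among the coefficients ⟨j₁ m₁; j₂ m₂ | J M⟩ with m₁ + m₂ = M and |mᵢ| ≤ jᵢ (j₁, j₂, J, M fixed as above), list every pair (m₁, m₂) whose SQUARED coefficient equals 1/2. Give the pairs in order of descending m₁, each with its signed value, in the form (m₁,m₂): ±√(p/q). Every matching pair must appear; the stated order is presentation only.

Admissible pairs with m₁+m₂ = M = 0: (-1,1), (0,0), (1,-1)
  (m₁,m₂)=(1,-1): CG² = 1/2, CG = +√(1/2)   ← matches the target
  (m₁,m₂)=(0,0): CG² = 0/1, CG = 0
  (m₁,m₂)=(-1,1): CG² = 1/2, CG = −√(1/2)   ← matches the target
Pairs with CG² = 1/2: (1,-1): +√(1/2); (-1,1): −√(1/2)

(1,-1): +√(1/2); (-1,1): −√(1/2)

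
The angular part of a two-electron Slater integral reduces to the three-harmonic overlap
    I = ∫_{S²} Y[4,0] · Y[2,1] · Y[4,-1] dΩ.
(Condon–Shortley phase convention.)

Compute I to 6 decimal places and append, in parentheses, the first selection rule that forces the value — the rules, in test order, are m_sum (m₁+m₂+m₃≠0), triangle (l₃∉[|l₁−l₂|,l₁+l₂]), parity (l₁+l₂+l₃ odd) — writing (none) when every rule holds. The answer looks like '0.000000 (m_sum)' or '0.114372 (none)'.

Rules hold: Σm=0, L=10 even, 2≤4≤6.
N = 9·5·9 = 405
Δ = 2!·6!·2!/11! = 1/13860
Racah Σ t=0..2: t=0:+1/192 t=1:−1/36 t=2:+1/192 = -5/288
⇒ 3j(4 2 4; 0 0 0)² = 20/693, sgn -1
Racah Σ t=1..2: t=1:−1/72 t=2:+1/96 = -1/288
⇒ 3j(4 2 4; 0 1 -1)² = 1/462, sgn +1
4πI² = N·(3j₀)²·(3jₘ)² = 150/5929
I = -1·√(0.0252994/4π) = -0.04486937
No selection rule forces the value: the integral is nonzero (none).

-0.044869 (none)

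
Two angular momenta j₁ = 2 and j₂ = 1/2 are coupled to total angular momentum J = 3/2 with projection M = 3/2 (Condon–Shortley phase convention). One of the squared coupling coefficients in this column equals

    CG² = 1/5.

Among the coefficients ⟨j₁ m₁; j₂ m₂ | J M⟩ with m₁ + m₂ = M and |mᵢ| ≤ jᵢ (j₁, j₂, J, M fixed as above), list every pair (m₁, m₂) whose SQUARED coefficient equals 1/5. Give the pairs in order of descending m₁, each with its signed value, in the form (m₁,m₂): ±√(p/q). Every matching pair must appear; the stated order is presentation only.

(1,1/2): −√(1/5)

Admissible pairs with m₁+m₂ = M = 3/2: (1,1/2), (2,-1/2)
  (m₁,m₂)=(2,-1/2): CG² = 4/5, CG = +√(4/5)
  (m₁,m₂)=(1,1/2): CG² = 1/5, CG = −√(1/5)   ← matches the target
Pairs with CG² = 1/5: (1,1/2): −√(1/5)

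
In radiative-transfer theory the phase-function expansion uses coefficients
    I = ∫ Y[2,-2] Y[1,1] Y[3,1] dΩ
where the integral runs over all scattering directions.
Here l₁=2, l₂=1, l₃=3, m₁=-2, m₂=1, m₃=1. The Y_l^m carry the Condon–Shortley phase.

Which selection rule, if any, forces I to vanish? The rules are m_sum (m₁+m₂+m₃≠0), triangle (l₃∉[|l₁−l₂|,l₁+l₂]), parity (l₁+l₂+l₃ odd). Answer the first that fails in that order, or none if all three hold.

Σmᵢ = 0  ✓
l₃∈[|l₁−l₂|,l₁+l₂]=[1,3], have l₃=3  ✓
Σlᵢ = 6 ⇒ even  ✓

none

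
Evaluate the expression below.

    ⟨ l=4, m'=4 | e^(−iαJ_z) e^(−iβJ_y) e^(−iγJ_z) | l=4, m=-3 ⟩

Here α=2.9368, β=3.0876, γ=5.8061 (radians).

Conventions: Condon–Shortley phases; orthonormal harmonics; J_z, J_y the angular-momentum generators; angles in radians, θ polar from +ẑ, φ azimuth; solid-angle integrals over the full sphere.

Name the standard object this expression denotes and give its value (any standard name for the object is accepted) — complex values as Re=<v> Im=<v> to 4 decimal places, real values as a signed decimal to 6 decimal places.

This is a Wigner D-matrix element — the rotation-matrix element ⟨l m'| R(α,β,γ) |l m⟩ in the angular-momentum basis.
Split into d^4_{4,-3}(β=3.0876) × two z-phases.
With c≡cos(β/2)=0.026993 and s≡sin(β/2)=0.999636, N=[40320·1·1·5040]^{1/2}=14255.272709
Admissible k: 0..0 (factorial args all ≥0)
  k=0: (−1)^7·14255.2727/(5040)·0.0270^1·0.9996^7 = -0.076153
d^4_{4,-3}(3.0876) = -0.076153
Phases: e^{-i·(4)·2.9368}=+0.682827+0.730580i, e^{-i·(-3)·5.8061}=+0.139088-0.990280i ⇒ D=-0.062328+0.043756i

Wigner D-matrix element, Re=-0.0623 Im=0.0438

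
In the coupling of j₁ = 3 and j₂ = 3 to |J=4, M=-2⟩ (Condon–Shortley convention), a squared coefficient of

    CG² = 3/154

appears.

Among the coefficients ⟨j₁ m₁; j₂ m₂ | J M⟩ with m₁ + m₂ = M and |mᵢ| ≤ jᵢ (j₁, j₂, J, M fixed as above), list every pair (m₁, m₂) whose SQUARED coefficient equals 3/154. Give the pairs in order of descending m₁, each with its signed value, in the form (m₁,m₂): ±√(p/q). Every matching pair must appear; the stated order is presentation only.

(0,-2): +√(3/154); (-2,0): +√(3/154)

Admissible pairs with m₁+m₂ = M = -2: (-3,1), (-2,0), (-1,-1), (0,-2), (1,-3)
  (m₁,m₂)=(1,-3): CG² = 27/77, CG = +√(27/77)
  (m₁,m₂)=(0,-2): CG² = 3/154, CG = +√(3/154)   ← matches the target
  (m₁,m₂)=(-1,-1): CG² = 20/77, CG = −√(20/77)
  (m₁,m₂)=(-2,0): CG² = 3/154, CG = +√(3/154)   ← matches the target
  (m₁,m₂)=(-3,1): CG² = 27/77, CG = +√(27/77)
Pairs with CG² = 3/154: (0,-2): +√(3/154); (-2,0): +√(3/154)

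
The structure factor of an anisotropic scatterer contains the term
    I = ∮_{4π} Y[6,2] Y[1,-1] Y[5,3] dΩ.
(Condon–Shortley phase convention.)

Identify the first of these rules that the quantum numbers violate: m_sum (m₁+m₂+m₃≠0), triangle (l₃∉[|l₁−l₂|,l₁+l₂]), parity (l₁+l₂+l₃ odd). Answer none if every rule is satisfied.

m_sum

Σmᵢ = 4  ✗
l₃∈[|l₁−l₂|,l₁+l₂]=[5,7], have l₃=5
Σlᵢ = 12 ⇒ even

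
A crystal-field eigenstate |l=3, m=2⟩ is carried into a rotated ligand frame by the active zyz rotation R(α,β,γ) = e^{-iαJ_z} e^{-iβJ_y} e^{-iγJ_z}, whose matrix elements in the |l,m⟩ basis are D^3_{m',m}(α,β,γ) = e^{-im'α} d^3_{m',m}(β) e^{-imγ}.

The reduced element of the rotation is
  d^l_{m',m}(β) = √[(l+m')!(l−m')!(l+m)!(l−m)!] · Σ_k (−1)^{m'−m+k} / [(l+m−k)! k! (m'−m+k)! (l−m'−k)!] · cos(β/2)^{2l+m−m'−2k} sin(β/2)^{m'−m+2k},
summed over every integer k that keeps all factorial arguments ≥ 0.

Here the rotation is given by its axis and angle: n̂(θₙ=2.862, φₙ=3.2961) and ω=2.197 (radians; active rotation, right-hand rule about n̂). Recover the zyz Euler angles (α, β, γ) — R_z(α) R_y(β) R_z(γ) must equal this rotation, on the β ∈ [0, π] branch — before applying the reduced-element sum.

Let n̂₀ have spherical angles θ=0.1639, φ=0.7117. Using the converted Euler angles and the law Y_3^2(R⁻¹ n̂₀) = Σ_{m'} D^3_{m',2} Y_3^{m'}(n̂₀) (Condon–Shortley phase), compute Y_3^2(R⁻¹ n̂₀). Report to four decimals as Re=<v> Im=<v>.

Re=0.0766 Im=-0.0694

Axis–angle → zyz. n̂ = (sinθₙcosφₙ, sinθₙsinφₙ, cosθₙ) = (-0.272677, -0.042469, -0.961168), ω = 2.1970.
R = I cosω + sinω [n̂]ₓ + (1−cosω) n̂n̂ᵀ gives
  R = [-0.468144, +0.797161, +0.381280; -0.760427, -0.583212, +0.285682; +0.450102, -0.156195, +0.879211]
β = atan2(√(R₁₃²+R₂₃²), R₃₃) = 0.496593; α = atan2(R₂₃, R₁₃) mod 2π = 0.643034; γ = atan2(R₃₂, −R₃₁) mod 2π = 3.475612
Need the full column D^3_{m',2} for m'=−3..3 at α=0.6430, β=0.4966, γ=3.4756.
cos(β/2)=0.969332, sin(β/2)=0.245753
d^3_{-3,2}: single k=5 term ⇒ +0.002128;  D = +0.000649+0.002027i
d^3_{-2,2}: k∈[4..5] ⇒ +0.017136 -0.000220 = +0.016916;  D = +0.013787+0.009802i
d^3_{-1,2}: k∈[3..4] ⇒ +0.085496 -0.002748 = +0.082748;  D = +0.082722-0.002069i
d^3_{0,2}: k∈[2..3] ⇒ +0.292045 -0.018772 = +0.273274;  D = +0.214530-0.169279i
d^3_{1,2}: k∈[1..2] ⇒ +0.665063 -0.085496 = +0.579567;  D = +0.148841-0.560129i
d^3_{2,2}: k∈[0..1] ⇒ +0.829538 -0.266600 = +0.562939;  D = -0.210535-0.522087i
d^3_{3,2}: single k=0 term ⇒ -0.515156;  D = +0.440670+0.266824i
Y_3^{m'}(θ=0.1639,φ=0.7117) and Σ D·Y over m':
  (+0.0006+0.0020i)·(-0.0010-0.0015i)  (+0.0138+0.0098i)·(+0.0039-0.0266i)  (+0.0827-0.0021i)·(+0.1544-0.1332i)  (+0.2145-0.1693i)·(+0.6873+0.0000i)  (+0.1488-0.5601i)·(-0.1544-0.1332i)  (-0.2105-0.5221i)·(+0.0039+0.0266i)  (+0.4407+0.2668i)·(+0.0010-0.0015i)
Y_3^2(R⁻¹ n̂) = +0.076559-0.069415i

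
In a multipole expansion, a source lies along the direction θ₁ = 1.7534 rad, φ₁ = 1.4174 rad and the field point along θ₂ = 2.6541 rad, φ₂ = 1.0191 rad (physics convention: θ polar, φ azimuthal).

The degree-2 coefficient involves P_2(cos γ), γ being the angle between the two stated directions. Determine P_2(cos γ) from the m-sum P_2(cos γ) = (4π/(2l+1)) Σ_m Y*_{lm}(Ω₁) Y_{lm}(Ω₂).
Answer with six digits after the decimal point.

Term-by-term m-sum for l=2 (normalisation 4π/5 = 2.513274):
  m=-2: Y*=-0.35610 + 0.11281j  Y=-0.03819 - 0.07566j  product 0.02213 + 0.02264j
  m=-1: Y*=-0.02108 - 0.13634j  Y=-0.16757 + 0.27228j  product 0.04065 + 0.01711j
  m=+0: Y*=-0.28419 + 0.00000j  Y=0.42318 + 0.00000j  product -0.12026 + 0.00000j
  m=+1: Y*=0.02108 - 0.13634j  Y=0.16757 + 0.27228j  product 0.04065 - 0.01711j
  m=+2: Y*=-0.35610 - 0.11281j  Y=-0.03819 + 0.07566j  product 0.02213 - 0.02264j
Accumulated sum 0.00531 - 0.00000j; after 4π/(2l+1) scaling, 0.01335 - 0.00000j ⇒ P_2 = 0.013346

0.013346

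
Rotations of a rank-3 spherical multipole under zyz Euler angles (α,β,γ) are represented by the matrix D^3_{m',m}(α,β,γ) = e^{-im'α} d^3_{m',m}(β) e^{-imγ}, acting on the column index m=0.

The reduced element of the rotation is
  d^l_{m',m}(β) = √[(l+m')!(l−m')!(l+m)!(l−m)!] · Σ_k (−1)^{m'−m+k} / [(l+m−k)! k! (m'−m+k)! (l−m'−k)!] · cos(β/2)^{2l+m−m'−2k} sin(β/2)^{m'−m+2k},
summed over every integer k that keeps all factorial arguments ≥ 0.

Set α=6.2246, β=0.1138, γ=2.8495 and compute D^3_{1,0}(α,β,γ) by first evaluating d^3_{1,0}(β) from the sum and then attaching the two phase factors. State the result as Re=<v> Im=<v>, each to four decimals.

Split into d^3_{1,0}(β=0.1138) × two z-phases.
With c≡cos(β/2)=0.998382 and s≡sin(β/2)=0.056869, N=[24·2·6·6]^{1/2}=41.569219
The bounds max(0,m−m')=0 and min(l+m,l−m')=2 give 3 terms
  k=0: (−1)^1·41.5692/(12)·0.9984^5·0.0569^1 = -0.195412
  k=1: (−1)^2·41.5692/(4)·0.9984^3·0.0569^3 = +0.001902
  k=2: (−1)^3·41.5692/(12)·0.9984^1·0.0569^5 = -0.000002
d^3_{1,0}(0.1138) = -0.195412 +0.001902 -0.000002 = -0.193512
Phases: e^{-i·(1)·6.2246}=+0.998284+0.058552i, e^{-i·(0)·2.8495}=+1.000000+0.000000i ⇒ D=-0.193180-0.011330i

Re=-0.1932 Im=-0.0113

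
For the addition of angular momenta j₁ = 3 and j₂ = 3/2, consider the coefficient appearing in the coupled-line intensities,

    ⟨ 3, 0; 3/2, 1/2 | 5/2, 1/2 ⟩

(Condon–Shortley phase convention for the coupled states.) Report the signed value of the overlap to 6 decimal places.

triangle: 2!·4!·1!/8! = 48/40320
(j±m)!: 3!·3!·2!·1!·3!·2! = 864
prefactor² = (2J+1)·Δ·N² = 216/35
  k=1: −1/(1!·1!·2!·1!·2!·0!) = -1/4
  k=2: +1/(2!·0!·1!·0!·3!·1!) = 1/12
Σ = -1/6  ⇒  CG² = 216/35·(-1/6)² = 6/35
CG = −√(6/35) = -0.414039

−√(6/35) = -0.414039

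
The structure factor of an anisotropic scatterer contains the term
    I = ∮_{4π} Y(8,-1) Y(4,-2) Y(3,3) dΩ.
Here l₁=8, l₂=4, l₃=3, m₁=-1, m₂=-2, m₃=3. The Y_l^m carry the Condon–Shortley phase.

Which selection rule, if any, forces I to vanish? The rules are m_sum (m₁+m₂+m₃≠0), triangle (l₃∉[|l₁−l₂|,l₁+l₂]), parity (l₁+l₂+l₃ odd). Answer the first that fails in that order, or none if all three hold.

triangle

Σmᵢ = 0  ✓
l₃∈[|l₁−l₂|,l₁+l₂]=[4,12] required, l₃=3 fails  ✗
Σlᵢ = 15 ⇒ odd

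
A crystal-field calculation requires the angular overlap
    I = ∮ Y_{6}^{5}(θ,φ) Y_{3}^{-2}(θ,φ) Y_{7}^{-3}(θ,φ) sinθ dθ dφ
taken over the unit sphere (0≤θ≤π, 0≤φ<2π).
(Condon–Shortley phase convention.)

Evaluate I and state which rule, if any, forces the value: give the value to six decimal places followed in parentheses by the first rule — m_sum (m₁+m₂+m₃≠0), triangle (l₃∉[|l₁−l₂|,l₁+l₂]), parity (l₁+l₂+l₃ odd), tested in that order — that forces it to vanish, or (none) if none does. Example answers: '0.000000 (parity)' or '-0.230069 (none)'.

Checks pass: Σm=0; 16 even; l₃=7∈[3,9].
(2·6+1)(2·3+1)(2·7+1) = 1365
Δ: 2! 10! 4! / 17! → 1/2042040
sum: t=0:+1/207360 t=1:−1/57600 t=2:+1/207360 = -1/129600
3j²(6 3 7; 0 0 0) = Δ·Π!·Σ² = 168/12155  (sign +1)
sum: t=0:+1/4354560 t=1:−1/87091200 = 19/87091200
3j²(6 3 7; 5 -2 -3) = Δ·Π!·Σ² = 361/37128  (sign +1)
combine: 4πI² = 1365·168/12155·361/37128 = 7581/41327
take √, sign +1: I = 0.12082071
No selection rule forces the value: the integral is nonzero (none).

0.120821 (none)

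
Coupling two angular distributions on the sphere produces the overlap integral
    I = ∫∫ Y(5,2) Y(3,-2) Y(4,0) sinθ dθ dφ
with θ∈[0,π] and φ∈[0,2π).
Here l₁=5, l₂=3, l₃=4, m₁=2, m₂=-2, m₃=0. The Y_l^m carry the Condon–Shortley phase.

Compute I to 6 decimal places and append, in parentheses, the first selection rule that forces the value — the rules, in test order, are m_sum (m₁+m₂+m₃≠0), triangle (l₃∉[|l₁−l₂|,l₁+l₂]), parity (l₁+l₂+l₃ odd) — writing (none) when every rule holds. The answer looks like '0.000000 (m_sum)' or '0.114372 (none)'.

Rules hold: Σm=0, L=12 even, 2≤4≤8.
N = 11·7·9 = 693
Δ = 4!·6!·2!/13! = 1/180180
Racah Σ t=1..3: t=1:−1/576 t=2:+1/144 t=3:−1/576 = 1/288
⇒ 3j(5 3 4; 0 0 0)² = 20/1001, sgn +1
Racah Σ t=0..1: t=0:+1/864 t=1:−1/576 = -1/1728
⇒ 3j(5 3 4; 2 -2 0)² = 5/1287, sgn -1
4πI² = N·(3j₀)²·(3jₘ)² = 100/1859
I = -1·√(0.0537924/4π) = -0.06542675
No selection rule forces the value: the integral is nonzero (none).

-0.065427 (none)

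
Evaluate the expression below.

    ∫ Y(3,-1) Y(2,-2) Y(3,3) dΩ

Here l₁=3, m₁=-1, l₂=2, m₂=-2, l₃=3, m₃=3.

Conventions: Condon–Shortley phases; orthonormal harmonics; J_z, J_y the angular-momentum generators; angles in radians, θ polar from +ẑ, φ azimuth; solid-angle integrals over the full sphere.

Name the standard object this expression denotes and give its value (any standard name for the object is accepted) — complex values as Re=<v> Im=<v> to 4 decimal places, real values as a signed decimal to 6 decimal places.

Gaunt coefficient, +0.132981

This is a Gaunt coefficient — the integral of a triple product of spherical harmonics over the sphere.
Checks pass: Σm=0; 8 even; l₃=3∈[1,5].
(2·3+1)(2·2+1)(2·3+1) = 245
Δ: 2! 4! 2! / 9! → 1/3780
sum: t=0:+1/24 t=1:−1/4 t=2:+1/24 = -1/6
3j²(3 2 3; 0 0 0) = Δ·Π!·Σ² = 4/105  (sign +1)
sum: t=0:+1/96 = 1/96
3j²(3 2 3; -1 -2 3) = Δ·Π!·Σ² = 1/42  (sign +1)
combine: 4πI² = 245·4/105·1/42 = 2/9
take √, sign +1: I = 0.13298076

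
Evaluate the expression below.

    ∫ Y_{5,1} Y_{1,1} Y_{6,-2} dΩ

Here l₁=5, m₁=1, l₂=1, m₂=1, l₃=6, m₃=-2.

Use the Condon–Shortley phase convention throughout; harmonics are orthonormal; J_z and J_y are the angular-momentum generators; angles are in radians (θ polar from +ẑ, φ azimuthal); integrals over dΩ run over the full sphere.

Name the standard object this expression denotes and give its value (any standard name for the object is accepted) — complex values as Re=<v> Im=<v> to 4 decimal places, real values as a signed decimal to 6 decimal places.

Gaunt coefficient, +0.216205

This is a Gaunt coefficient — the integral of a triple product of spherical harmonics over the sphere.
m-sum 0 ✓  L=12 even ✓  4≤6≤6 ✓
Π(2lᵢ+1) = 11×3×13 = 429
triangle coeff Δ(5,1,6) = 1/858
Σ_t [0,0]: t=0:+1/14400 = 1/14400
(3j)²=6/143 [(5 1 6; 0 0 0)], sign=+1
Σ_t [0,0]: t=0:+1/34560 = 1/34560
(3j)²=14/429 [(5 1 6; 1 1 -2)], sign=+1
⇒ 4πI² = 84/143
I = (+1)√(84/143/(4π)) = 0.21620548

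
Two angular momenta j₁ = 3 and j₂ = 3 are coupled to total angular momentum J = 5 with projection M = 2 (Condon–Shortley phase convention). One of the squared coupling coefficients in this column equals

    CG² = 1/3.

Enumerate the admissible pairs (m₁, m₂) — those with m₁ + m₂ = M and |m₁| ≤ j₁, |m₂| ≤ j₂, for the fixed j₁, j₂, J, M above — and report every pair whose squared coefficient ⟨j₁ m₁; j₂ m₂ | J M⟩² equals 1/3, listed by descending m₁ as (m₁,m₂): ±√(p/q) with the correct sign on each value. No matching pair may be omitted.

Admissible pairs with m₁+m₂ = M = 2: (-1,3), (0,2), (1,1), (2,0), (3,-1)
  (m₁,m₂)=(3,-1): CG² = 1/6, CG = +√(1/6)
  (m₁,m₂)=(2,0): CG² = 1/3, CG = +√(1/3)   ← matches the target
  (m₁,m₂)=(1,1): CG² = 0/1, CG = 0
  (m₁,m₂)=(0,2): CG² = 1/3, CG = −√(1/3)   ← matches the target
  (m₁,m₂)=(-1,3): CG² = 1/6, CG = −√(1/6)
Pairs with CG² = 1/3: (2,0): +√(1/3); (0,2): −√(1/3)

(2,0): +√(1/3); (0,2): −√(1/3)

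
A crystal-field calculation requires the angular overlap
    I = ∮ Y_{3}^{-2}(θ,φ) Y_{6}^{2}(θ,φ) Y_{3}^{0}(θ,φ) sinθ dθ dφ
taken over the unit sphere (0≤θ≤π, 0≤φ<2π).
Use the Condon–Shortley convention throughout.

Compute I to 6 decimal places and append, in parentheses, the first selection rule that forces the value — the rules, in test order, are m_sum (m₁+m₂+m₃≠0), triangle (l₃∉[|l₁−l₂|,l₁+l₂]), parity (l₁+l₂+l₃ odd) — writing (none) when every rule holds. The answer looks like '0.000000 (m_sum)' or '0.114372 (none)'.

0.177420 (none)

Checks pass: Σm=0; 12 even; l₃=3∈[3,9].
(2·3+1)(2·6+1)(2·3+1) = 637
Δ: 6! 0! 6! / 13! → 1/12012
sum: t=3:−1/1296 = -1/1296
3j²(3 6 3; 0 0 0) = Δ·Π!·Σ² = 100/3003  (sign +1)
sum: t=5:−1/4320 = -1/4320
3j²(3 6 3; -2 2 0) = Δ·Π!·Σ² = 8/429  (sign +1)
combine: 4πI² = 637·100/3003·8/429 = 5600/14157
take √, sign +1: I = 0.17742036
No selection rule forces the value: the integral is nonzero (none).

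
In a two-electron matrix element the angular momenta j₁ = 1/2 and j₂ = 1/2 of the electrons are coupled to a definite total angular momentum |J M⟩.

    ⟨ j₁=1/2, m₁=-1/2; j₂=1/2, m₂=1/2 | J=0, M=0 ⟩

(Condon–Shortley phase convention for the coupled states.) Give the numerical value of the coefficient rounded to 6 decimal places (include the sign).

√[1·1!0!0!/2! · 0!1!1!0!0!0!] = √(1/2)
  +(−1)^1/∏(1,0,0,0,0,0)! = -1  (running -1)
⟨..|..⟩ = √(1/2)·(-1) = -0.707107

−√(1/2) ≈ -0.707107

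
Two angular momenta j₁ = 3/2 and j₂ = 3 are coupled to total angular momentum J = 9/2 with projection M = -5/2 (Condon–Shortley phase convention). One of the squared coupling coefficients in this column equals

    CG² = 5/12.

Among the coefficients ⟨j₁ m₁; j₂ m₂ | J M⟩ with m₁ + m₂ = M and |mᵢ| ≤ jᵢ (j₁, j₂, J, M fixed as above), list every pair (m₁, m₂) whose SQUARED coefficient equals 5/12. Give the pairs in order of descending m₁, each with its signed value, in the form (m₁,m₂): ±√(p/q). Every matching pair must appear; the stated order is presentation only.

(-3/2,-1): +√(5/12)

Admissible pairs with m₁+m₂ = M = -5/2: (-3/2,-1), (-1/2,-2), (1/2,-3)
  (m₁,m₂)=(1/2,-3): CG² = 1/12, CG = +√(1/12)
  (m₁,m₂)=(-1/2,-2): CG² = 1/2, CG = +√(1/2)
  (m₁,m₂)=(-3/2,-1): CG² = 5/12, CG = +√(5/12)   ← matches the target
Pairs with CG² = 5/12: (-3/2,-1): +√(5/12)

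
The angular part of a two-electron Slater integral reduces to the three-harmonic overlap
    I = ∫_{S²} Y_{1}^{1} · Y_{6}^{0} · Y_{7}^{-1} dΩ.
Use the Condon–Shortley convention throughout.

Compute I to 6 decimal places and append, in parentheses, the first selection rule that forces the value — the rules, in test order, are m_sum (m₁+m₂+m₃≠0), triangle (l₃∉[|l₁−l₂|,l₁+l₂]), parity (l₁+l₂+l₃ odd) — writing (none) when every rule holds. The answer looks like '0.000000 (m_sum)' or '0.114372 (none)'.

m-sum 0 ✓  L=14 even ✓  5≤7≤7 ✓
Π(2lᵢ+1) = 3×13×15 = 585
triangle coeff Δ(1,6,7) = 1/1365
Σ_t [0,0]: t=0:+1/518400 = 1/518400
(3j)²=7/195 [(1 6 7; 0 0 0)], sign=-1
Σ_t [0,0]: t=0:+1/1036800 = 1/1036800
(3j)²=4/195 [(1 6 7; 1 0 -1)], sign=+1
⇒ 4πI² = 28/65
I = (-1)√(28/65/(4π)) = -0.18514731
No selection rule forces the value: the integral is nonzero (none).

-0.185147 (none)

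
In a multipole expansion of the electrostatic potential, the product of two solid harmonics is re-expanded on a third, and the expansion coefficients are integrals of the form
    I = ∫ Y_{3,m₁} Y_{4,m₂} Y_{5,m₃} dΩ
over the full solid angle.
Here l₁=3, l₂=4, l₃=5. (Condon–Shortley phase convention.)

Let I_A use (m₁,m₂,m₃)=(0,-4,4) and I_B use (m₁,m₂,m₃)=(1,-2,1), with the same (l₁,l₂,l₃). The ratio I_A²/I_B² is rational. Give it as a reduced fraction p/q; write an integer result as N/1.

Shared (l₁,l₂,l₃)=(3,4,5): N and (l;000)² cancel in I_A²/I_B².
A: Δ = 2!·4!·6!/13! = 1/180180; Racah Σ t=0..0: t=0:+1/8640 = 1/8640; ⇒ 3j(3 4 5; 0 -4 4)² = 28/715, sgn -1
B: Δ = 2!·4!·6!/13! = 1/180180; Racah Σ t=0..2: t=0:+1/384 t=1:−1/720 t=2:+1/34560 = 43/34560; ⇒ 3j(3 4 5; 1 -2 1)² = 1849/180180, sgn +1
I_A²/I_B² = (28/715)/(1849/180180) = 7056/1849

7056/1849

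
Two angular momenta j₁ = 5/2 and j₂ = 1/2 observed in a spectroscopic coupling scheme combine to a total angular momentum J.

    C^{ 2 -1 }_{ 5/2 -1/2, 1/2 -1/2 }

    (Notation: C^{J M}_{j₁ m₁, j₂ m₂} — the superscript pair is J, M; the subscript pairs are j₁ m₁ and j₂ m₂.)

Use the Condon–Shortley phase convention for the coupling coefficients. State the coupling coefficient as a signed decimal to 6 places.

triangle: 1!*4!*0!/6! = 24/720
(j±m)!: 2!*3!*0!*1!*1!*3! = 72
prefactor² = (2J+1)*Δ*N² = 12
  k=0: +1/(0!*1!*3!*0!*1!*0!) = 1/6
Σ = 1/6  ⇒  CG² = 12*(1/6)² = 1/3
CG = +√(1/3) = +0.577350

+0.577350  (= +√(1/3))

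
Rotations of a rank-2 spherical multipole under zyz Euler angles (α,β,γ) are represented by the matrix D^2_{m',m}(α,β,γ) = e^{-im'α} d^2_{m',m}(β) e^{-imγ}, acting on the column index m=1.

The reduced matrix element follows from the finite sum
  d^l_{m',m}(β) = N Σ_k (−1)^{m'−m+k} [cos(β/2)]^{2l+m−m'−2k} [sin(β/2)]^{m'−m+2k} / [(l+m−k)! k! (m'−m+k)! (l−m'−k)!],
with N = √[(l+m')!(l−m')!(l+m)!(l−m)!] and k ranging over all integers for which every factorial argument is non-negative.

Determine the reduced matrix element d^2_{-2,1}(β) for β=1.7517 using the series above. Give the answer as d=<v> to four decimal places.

d^2_{-2,1}(β=1.7517) via the finite sum:
Half-angle: c=0.640344, s=0.768088. N=√(1·24·6·1)=12.000000
k∈{3} keeps every argument non-negative
  k=3: (−1)^0·12.0000/(6)·0.6403^1·0.7681^3 = +0.580332
d^2_{-2,1}(1.7517) = +0.580332

d=0.5803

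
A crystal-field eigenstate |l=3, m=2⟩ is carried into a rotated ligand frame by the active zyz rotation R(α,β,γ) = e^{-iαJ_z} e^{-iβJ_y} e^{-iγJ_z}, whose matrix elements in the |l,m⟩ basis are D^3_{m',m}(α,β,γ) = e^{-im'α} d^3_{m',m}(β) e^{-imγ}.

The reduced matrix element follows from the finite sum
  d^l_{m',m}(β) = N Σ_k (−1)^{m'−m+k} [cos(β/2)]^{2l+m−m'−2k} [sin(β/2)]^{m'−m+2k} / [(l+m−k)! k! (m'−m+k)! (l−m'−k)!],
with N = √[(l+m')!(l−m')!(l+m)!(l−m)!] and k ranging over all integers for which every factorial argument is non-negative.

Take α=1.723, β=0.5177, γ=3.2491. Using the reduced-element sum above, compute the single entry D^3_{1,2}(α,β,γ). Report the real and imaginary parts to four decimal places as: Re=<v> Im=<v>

Re=-0.2109 Im=-0.5483

D^3_{1,2}(1.7230,0.5177,3.2491) = e^{-i·1·1.7230}·d^3_{1,2}(0.5177)·e^{-i·2·3.2491}. Compute d first:
With c≡cos(β/2)=0.966685 and s≡sin(β/2)=0.255969, N=[24·2·120·1]^{1/2}=75.894664
k∈{1,2} keeps every argument non-negative
  k=1: (−1)^0·75.8947/(24)·0.9667^5·0.2560^1 = +0.683301
  k=2: (−1)^1·75.8947/(12)·0.9667^3·0.2560^3 = -0.095818
d^3_{1,2}(0.5177) = +0.683301 -0.095818 = +0.587483
D = (-0.151617-0.988439i)·(+0.587483)·(+0.976973-0.213362i) = -0.210919-0.548316i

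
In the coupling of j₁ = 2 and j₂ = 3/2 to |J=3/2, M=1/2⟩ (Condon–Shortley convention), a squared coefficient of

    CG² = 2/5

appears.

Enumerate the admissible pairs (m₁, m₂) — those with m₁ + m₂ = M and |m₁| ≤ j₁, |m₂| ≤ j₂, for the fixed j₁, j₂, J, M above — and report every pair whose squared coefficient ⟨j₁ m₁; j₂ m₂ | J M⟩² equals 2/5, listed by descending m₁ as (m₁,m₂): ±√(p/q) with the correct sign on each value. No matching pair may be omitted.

Admissible pairs with m₁+m₂ = M = 1/2: (-1,3/2), (0,1/2), (1,-1/2), (2,-3/2)
  (m₁,m₂)=(2,-3/2): CG² = 2/5, CG = +√(2/5)   ← matches the target
  (m₁,m₂)=(1,-1/2): CG² = 0/1, CG = 0
  (m₁,m₂)=(0,1/2): CG² = 1/5, CG = −√(1/5)
  (m₁,m₂)=(-1,3/2): CG² = 2/5, CG = +√(2/5)   ← matches the target
Pairs with CG² = 2/5: (2,-3/2): +√(2/5); (-1,3/2): +√(2/5)

(2,-3/2): +√(2/5); (-1,3/2): +√(2/5)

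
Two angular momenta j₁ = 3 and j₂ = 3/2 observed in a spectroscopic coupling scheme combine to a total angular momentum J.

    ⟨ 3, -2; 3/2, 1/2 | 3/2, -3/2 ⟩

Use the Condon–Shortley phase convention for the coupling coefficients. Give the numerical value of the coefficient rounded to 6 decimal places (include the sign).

+√(2/7) = +0.534522

√[4·3!3!0!/7! · 1!5!2!1!0!3!] = √(288/7)
  +(−1)^2/∏(2,1,3,0,0,0)! = 1/12  (running 1/12)
⟨..|..⟩ = √(288/7)·(1/12) = +0.534522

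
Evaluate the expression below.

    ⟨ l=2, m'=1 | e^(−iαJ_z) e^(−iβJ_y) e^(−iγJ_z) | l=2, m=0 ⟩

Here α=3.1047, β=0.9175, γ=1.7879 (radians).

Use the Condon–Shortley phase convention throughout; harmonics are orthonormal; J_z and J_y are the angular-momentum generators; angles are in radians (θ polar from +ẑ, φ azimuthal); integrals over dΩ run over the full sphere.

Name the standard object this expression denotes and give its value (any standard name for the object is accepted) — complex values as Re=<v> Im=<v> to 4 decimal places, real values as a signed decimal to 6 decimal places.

Wigner D-matrix element, Re=0.5907 Im=0.0218

This is a Wigner D-matrix element — the rotation-matrix element ⟨l m'| R(α,β,γ) |l m⟩ in the angular-momentum basis.
First d^2_{1,0}(β=0.9175), then the phase factors e^{-i(1)α} and e^{-i(0)γ}:
Half-angle: c=0.896607, s=0.442828. N=√(6·1·2·2)=4.898979
k∈{0,1} keeps every argument non-negative
  k=0: (−1)^1·4.8990/(2)·0.8966^3·0.4428^1 = -0.781837
  k=1: (−1)^2·4.8990/(2)·0.8966^1·0.4428^3 = +0.190714
d^2_{1,0}(0.9175) = -0.781837 +0.190714 = -0.591124
D = (-0.999320-0.036884i)·(-0.591124)·(+1.000000+0.000000i) = +0.590721+0.021803i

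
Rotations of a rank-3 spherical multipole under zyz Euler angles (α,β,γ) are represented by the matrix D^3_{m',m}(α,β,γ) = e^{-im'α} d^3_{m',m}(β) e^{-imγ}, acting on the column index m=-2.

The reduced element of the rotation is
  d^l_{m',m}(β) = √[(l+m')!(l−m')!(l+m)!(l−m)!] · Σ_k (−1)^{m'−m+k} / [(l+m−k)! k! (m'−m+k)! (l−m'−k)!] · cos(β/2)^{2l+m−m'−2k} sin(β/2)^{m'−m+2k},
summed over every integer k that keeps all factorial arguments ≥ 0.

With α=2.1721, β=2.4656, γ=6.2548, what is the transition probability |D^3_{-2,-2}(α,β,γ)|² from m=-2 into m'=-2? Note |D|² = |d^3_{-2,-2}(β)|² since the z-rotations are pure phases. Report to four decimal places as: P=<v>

Split into d^3_{-2,-2}(β=2.4656) × two z-phases.
With c≡cos(β/2)=0.331597 and s≡sin(β/2)=0.943421, N=[1·120·1·120]^{1/2}=120.000000
Admissible k: 0..1 (factorial args all ≥0)
  k=0: (−1)^0·120.0000/(120)·0.3316^6·0.9434^0 = +0.001329
  k=1: (−1)^1·120.0000/(24)·0.3316^4·0.9434^2 = -0.053805
d^3_{-2,-2}(2.4656) = +0.001329 -0.053805 = -0.052476
|D^3_{-2,-2}|² = |d^3_{-2,-2}(β)|² = (-0.052476)² = 0.002754 (the z-rotation phases have unit modulus)

P=0.0028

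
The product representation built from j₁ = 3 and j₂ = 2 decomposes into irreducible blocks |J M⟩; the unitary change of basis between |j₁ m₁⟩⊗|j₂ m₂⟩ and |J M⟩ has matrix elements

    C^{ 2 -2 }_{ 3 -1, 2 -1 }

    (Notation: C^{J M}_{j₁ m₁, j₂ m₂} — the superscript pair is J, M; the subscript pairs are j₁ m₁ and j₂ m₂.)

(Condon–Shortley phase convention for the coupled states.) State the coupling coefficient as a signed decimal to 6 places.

triangle: 3!×3!×1!/8! = 36/40320
(j±m)!: 2!×4!×1!×3!×0!×4! = 6912
prefactor² = (2J+1)×Δ×N² = 216/7
  k=1: −1/(1!×2!×3!×0!×0!×1!) = -1/12
Σ = -1/12  ⇒  CG² = 216/7×(-1/12)² = 3/14
CG = −√(3/14) = -0.462910

-0.462910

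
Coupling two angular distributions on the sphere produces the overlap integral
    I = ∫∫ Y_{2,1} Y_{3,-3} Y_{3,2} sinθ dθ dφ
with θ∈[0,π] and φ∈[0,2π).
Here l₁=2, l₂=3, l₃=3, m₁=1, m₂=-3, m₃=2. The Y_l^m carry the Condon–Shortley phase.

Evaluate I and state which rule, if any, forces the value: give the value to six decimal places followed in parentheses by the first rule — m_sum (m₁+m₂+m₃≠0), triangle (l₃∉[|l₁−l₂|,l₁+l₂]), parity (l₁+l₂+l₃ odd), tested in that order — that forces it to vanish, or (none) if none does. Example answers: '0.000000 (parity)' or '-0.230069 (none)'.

Checks pass: Σm=0; 8 even; l₃=3∈[1,5].
(2·2+1)(2·3+1)(2·3+1) = 245
Δ: 2! 2! 4! / 9! → 1/3780
sum: t=0:+1/24 t=1:−1/4 t=2:+1/24 = -1/6
3j²(2 3 3; 0 0 0) = Δ·Π!·Σ² = 4/105  (sign +1)
sum: t=0:+1/48 = 1/48
3j²(2 3 3; 1 -3 2) = Δ·Π!·Σ² = 5/84  (sign -1)
combine: 4πI² = 245·4/105·5/84 = 5/9
take √, sign -1: I = -0.21026104
No selection rule forces the value: the integral is nonzero (none).

-0.210261 (none)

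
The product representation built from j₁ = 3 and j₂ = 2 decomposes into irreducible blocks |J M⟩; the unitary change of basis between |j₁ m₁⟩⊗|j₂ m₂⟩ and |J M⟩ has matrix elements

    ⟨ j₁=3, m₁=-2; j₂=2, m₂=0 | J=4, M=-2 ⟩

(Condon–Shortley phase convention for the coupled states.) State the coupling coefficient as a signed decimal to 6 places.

-0.585540

√[9·1!5!3!/10! · 1!5!2!2!2!6!] = √(8640/7)
  +(−1)^0/∏(0,1,5,2,0,1)! = 1/240  (running 1/240)
  +(−1)^1/∏(1,0,4,1,1,2)! = -1/48  (running -1/60)
⟨..|..⟩ = √(8640/7)·(-1/60) = -0.585540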